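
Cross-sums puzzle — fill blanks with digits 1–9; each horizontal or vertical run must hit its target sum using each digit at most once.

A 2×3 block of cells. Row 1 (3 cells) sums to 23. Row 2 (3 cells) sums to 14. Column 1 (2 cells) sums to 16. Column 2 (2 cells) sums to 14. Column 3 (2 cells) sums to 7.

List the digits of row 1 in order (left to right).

9 8 6

23 in 3 cells must be {6,8,9}; 16 in 2 cells must be {7,9}.
The 23 across and the 16 down share only 9, so (1,1) = 9.
Given what's placed, (1,3) must be 6 to fit the 23 across and 7 down.
(2,1) = 16 − 9 = 7 completes the 16 down.
(2,3) = 7 − 6 = 1 completes the 7 down.
(1,2) = 23 − 15 = 8 completes the 23 across.
(2,2) = 14 − 8 = 6 completes the 14 across.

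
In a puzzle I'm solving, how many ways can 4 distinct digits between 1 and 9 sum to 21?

11

4 distinct digits from 1–9 sum between 10 and 30.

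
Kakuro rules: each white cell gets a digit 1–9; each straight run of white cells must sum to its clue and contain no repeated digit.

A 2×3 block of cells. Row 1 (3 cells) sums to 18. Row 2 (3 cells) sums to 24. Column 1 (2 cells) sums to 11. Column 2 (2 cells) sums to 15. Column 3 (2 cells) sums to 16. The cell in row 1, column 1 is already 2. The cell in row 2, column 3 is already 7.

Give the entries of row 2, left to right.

24 in 3 cells must be {7,8,9}; 16 in 2 cells must be {7,9}.
(1,3) = 16 − 7 = 9 completes the 16 down.
(2,1) = 11 − 2 = 9 completes the 11 down.
(2,2) = 24 − 16 = 8 completes the 24 across.
(1,2) = 18 − 11 = 7 completes the 18 across.

9 8 7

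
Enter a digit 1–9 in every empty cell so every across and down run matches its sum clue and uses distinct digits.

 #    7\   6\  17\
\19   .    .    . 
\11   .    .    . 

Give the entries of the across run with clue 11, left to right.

1 2 8

17 in 2 cells must be {8,9}.
The 11 across and the 17 down share only 8, so R2C3 = 8.
R1C3 = 17 − 8 = 9 completes the 17 down.
Nothing is forced directly, so branch on R1C2, whose candidates are 2 or 4. If R1C2 = 2: then R1C1 would have to be in {8} for the 19 across but in {1,2,3,4,5,6} for the 7 down — contradiction. So R1C2 = 4.
R1C1 = 19 − 13 = 6 completes the 19 across.
R2C1 = 7 − 6 = 1 completes the 7 down.
R2C2 = 11 − 9 = 2 completes the 11 across.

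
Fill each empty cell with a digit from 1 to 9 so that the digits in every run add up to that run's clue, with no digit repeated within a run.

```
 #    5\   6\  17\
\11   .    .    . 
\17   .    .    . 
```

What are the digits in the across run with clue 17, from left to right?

3, 5, 9

17 in 2 cells must be {8,9}.
The 11 across and the 17 down share only 8, so R1C3 = 8.
R2C3 = 17 − 8 = 9 completes the 17 down.
Nothing is forced directly, so branch on R1C1, whose candidates are 1 or 2. If R1C1 = 1: that forces R1C2 = 2, after which R2C1 would have to be in {1,2,3,5,6,7} for the 17 across but in {4} for the 5 down — contradiction. So R1C1 = 2.
R1C2 = 11 − 10 = 1 completes the 11 across.
R2C1 = 5 − 2 = 3 completes the 5 down.
R2C2 = 17 − 12 = 5 completes the 17 across.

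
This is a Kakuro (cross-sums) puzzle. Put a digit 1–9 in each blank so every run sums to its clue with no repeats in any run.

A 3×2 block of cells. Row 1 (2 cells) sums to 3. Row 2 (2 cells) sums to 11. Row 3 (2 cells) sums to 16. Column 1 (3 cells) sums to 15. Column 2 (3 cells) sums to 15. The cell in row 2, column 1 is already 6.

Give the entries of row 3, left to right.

7, 9

3 in 2 cells must be {1,2}; 16 in 2 cells must be {7,9}.
(2,2) = 11 − 6 = 5 completes the 11 across.
Given what's placed, (3,1) must be 7 to fit the 16 across and 15 down.
(3,2) = 16 − 7 = 9 completes the 16 across.
(1,1) = 15 − 13 = 2 completes the 15 down.
(1,2) = 3 − 2 = 1 completes the 3 across.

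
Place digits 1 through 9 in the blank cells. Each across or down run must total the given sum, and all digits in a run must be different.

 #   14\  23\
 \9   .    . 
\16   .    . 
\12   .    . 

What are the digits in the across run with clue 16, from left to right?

16 in 2 cells must be {7,9}; 23 in 3 cells must be {6,8,9}.
The 16 across and the 23 down share only 9, so R2C2 = 9.
Given what's placed, R3C2 must be 8 to fit the 12 across and 23 down.
R1C2 = 23 − 17 = 6 completes the 23 down.
R2C1 = 16 − 9 = 7 completes the 16 across.
R3C1 = 12 − 8 = 4 completes the 12 across.
R1C1 = 9 − 6 = 3 completes the 9 across.

7 9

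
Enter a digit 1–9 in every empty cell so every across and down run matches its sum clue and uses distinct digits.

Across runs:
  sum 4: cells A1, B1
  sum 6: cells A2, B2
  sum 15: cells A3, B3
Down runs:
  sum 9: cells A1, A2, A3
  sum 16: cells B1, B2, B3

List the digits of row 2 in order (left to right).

2 4

4 in 2 cells must be {1,3}.
The 15 across and the 9 down share only 6, so A3 = 6.
B3 = 15 − 6 = 9 completes the 15 across.
Given what's placed, A1 must be 1 to fit the 4 across and 9 down.
B1 = 4 − 1 = 3 completes the 4 across.
A2 = 9 − 7 = 2 completes the 9 down.
B2 = 6 − 2 = 4 completes the 6 across.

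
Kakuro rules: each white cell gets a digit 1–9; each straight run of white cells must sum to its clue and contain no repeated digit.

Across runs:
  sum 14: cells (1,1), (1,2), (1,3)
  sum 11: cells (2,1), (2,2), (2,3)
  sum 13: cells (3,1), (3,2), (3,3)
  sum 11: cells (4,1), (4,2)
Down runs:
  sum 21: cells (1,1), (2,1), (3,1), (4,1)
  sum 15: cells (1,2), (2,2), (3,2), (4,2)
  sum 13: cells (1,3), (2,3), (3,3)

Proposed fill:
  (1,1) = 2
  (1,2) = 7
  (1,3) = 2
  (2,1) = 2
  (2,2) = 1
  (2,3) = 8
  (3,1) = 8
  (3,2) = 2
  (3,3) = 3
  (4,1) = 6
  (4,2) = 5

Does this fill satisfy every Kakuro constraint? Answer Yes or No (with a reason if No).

No — the down run (1,1)–(4,1) sums to 18, not 21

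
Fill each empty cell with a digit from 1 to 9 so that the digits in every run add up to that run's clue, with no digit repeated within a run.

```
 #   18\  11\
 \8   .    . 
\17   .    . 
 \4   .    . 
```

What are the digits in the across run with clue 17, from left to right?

17 in 2 cells must be {8,9}; 4 in 2 cells must be {1,3}.
The 17 across and the 11 down share only 8, so R2C2 = 8.
Given what's placed, R3C2 must be 1 to fit the 4 across and 11 down.
R1C2 = 11 − 9 = 2 completes the 11 down.
R2C1 = 17 − 8 = 9 completes the 17 across.
R3C1 = 4 − 1 = 3 completes the 4 across.
R1C1 = 8 − 2 = 6 completes the 8 across.

9, 8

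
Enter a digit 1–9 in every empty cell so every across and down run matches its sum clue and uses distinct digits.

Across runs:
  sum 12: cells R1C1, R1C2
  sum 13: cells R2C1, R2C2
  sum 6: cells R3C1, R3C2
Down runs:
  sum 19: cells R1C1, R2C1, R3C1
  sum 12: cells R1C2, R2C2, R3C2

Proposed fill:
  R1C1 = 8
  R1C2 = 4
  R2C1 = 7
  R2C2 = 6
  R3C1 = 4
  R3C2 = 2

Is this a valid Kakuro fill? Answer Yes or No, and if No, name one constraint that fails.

Across: 8+4=12; 7+6=13; 4+2=6. Down: 8+7+4=19; 4+6+2=12. No digit repeats within any run.

Yes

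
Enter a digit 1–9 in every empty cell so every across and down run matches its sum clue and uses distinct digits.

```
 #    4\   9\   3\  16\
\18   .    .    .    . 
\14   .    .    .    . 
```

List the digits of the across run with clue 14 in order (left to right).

1, 4, 2, 7

4 in 2 cells must be {1,3}; 3 in 2 cells must be {1,2}; 16 in 2 cells must be {7,9}.
Only 7 fits R2C4 under both its across sum 14 and down sum 16.
R1C4 = 16 − 7 = 9 completes the 16 down.
Given what's placed, R2C1 must be 1 to fit the 14 across and 4 down.
R2C3 = 2: the only remaining digit allowed by both the 14 across and the 3 down.
R1C1 = 4 − 1 = 3 completes the 4 down.
R1C3 = 3 − 2 = 1 completes the 3 down.
R2C2 = 14 − 10 = 4 completes the 14 across.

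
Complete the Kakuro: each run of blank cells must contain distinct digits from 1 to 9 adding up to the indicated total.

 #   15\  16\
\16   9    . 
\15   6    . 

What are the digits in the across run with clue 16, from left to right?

9 7

16 in 2 cells must be {7,9}.
R1C2 = 16 − 9 = 7 completes the 16 across.
R2C2 = 15 − 6 = 9 completes the 15 across.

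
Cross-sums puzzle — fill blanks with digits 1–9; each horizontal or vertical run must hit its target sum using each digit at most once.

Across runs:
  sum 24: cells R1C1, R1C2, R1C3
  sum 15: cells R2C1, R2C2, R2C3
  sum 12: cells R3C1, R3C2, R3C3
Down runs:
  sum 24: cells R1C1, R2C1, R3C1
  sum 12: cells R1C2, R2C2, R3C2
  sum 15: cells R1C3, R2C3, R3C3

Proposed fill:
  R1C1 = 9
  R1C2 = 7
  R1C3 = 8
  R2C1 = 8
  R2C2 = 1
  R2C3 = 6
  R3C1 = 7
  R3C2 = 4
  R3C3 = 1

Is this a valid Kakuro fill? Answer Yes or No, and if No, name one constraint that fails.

Yes

Across: 9+7+8=24; 8+1+6=15; 7+4+1=12. Down: 9+8+7=24; 7+1+4=12; 8+6+1=15. No digit repeats within any run.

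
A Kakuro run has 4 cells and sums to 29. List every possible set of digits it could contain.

{5,7,8,9}

4 distinct digits from 1–9 sum between 10 and 30.
Only one set works: {5,7,8,9}.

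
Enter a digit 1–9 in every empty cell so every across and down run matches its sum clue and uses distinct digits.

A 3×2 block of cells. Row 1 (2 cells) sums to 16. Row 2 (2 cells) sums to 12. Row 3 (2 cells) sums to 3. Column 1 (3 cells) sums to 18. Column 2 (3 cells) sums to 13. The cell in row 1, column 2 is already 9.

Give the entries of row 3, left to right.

16 in 2 cells must be {7,9}; 3 in 2 cells must be {1,2}.
(1,1) = 16 − 9 = 7 completes the 16 across.
Given what's placed, (2,2) must be 3 to fit the 12 across and 13 down.
Given what's placed, (3,1) must be 2 to fit the 3 across and 18 down.
(3,2) = 3 − 2 = 1 completes the 3 across.
(2,1) = 12 − 3 = 9 completes the 12 across.

2 1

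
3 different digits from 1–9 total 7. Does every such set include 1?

Yes

The only way to make 7 from 3 distinct digits is {1,2,4}, which contains 1.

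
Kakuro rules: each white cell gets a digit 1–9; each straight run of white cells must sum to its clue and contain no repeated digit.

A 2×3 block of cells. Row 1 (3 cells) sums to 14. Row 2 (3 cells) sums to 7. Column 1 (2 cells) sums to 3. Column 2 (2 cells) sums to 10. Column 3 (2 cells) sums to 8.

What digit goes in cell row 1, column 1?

1

7 in 3 cells must be {1,2,4}; 3 in 2 cells must be {1,2}.
Nothing is forced directly, so branch on (1,1), whose candidates are 1 or 2. If (1,1) = 2: that forces (2,1) = 1, (2,3) = 2, after which (1,3) would have to be in {3,4,5,7,8,9} for the 14 across but in {6} for the 8 down — contradiction. So (1,1) = 1.
(2,1) = 3 − 1 = 2 completes the 3 down.
Given what's placed, (2,3) must be 1 to fit the 7 across and 8 down.
(1,3) = 8 − 1 = 7 completes the 8 down.
(2,2) = 7 − 3 = 4 completes the 7 across.
(1,2) = 14 − 8 = 6 completes the 14 across.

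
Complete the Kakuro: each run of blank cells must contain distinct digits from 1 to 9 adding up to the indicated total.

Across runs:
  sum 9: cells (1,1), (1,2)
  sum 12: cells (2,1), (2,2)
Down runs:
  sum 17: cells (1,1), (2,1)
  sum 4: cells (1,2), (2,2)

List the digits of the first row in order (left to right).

8, 1

17 in 2 cells must be {8,9}; 4 in 2 cells must be {1,3}.
The 9 across and the 17 down share only 8, so (1,1) = 8.
(1,2) = 9 − 8 = 1 completes the 9 across.
(2,1) = 17 − 8 = 9 completes the 17 down.
(2,2) = 12 − 9 = 3 completes the 12 across.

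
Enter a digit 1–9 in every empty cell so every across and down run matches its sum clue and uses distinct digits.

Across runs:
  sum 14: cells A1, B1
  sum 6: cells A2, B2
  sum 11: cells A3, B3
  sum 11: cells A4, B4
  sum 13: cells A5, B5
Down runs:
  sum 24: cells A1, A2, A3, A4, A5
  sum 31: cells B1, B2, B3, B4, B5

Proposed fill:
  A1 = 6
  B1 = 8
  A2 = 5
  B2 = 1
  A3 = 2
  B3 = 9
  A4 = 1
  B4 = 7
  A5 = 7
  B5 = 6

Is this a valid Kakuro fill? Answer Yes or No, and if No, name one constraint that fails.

No — the across run A4–B4 sums to 8, not 11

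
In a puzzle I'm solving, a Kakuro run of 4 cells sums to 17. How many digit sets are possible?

9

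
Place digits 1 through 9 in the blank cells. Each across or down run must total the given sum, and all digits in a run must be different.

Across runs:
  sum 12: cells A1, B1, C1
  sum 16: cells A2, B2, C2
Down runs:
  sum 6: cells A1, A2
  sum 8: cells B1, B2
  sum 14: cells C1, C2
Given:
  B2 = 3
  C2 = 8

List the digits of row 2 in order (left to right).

B1 = 8 − 3 = 5 completes the 8 down.
C1 = 14 − 8 = 6 completes the 14 down.
A2 = 16 − 11 = 5 completes the 16 across.
A1 = 12 − 11 = 1 completes the 12 across.

5, 3, 8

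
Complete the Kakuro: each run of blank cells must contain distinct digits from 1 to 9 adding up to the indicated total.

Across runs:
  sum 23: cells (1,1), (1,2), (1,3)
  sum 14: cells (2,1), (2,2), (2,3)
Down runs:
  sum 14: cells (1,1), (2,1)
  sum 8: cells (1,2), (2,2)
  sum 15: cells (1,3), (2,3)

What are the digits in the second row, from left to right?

23 in 3 cells must be {6,8,9}.
The 23 across and the 8 down share only 6, so (1,2) = 6.
(2,2) = 8 − 6 = 2 completes the 8 down.
Nothing is forced directly, so branch on (1,1), whose candidates are 8 or 9. If (1,1) = 8: that forces (1,3) = 9, after which (2,1) would have to be in {3,4,5,7,8,9} for the 14 across but in {6} for the 14 down — contradiction. So (1,1) = 9.
(1,3) = 23 − 15 = 8 completes the 23 across.
(2,1) = 14 − 9 = 5 completes the 14 down.
(2,3) = 14 − 7 = 7 completes the 14 across.

5 2 7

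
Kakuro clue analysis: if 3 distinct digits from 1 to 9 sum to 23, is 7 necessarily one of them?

No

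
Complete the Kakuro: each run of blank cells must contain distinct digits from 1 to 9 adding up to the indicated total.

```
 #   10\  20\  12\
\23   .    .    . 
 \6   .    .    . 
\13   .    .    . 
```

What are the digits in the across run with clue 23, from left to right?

23 in 3 cells must be {6,8,9}; 6 in 3 cells must be {1,2,3}.
Only 6 fits R1C1 under both its across sum 23 and down sum 10.
Only 3 fits R2C2 under both its across sum 6 and down sum 20.
R2C1 = 1: the only remaining digit allowed by both the 6 across and the 10 down.
R2C3 = 6 − 4 = 2 completes the 6 across.
R3C1 = 10 − 7 = 3 completes the 10 down.
Given what's placed, R1C3 must be 9 to fit the 23 across and 12 down.
R3C3 = 12 − 11 = 1 completes the 12 down.
R1C2 = 23 − 15 = 8 completes the 23 across.

6, 8, 9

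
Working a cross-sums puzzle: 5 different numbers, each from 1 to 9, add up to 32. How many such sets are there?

3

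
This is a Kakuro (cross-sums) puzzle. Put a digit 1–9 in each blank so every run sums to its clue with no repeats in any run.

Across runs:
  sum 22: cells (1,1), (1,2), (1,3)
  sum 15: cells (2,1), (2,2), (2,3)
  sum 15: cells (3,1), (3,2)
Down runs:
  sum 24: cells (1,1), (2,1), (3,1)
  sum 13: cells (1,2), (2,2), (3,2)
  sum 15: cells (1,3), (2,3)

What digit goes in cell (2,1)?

24 in 3 cells must be {7,8,9}.
Nothing is forced directly, so branch on (2,1), whose candidates are 7 or 8 or 9. If (2,1) = 8: that forces (2,3) = 6, (1,3) = 9, (2,2) = 1, (1,1) = 7, after which (1,2) would have to be in {6} for the 22 across but in {3,4,5,7,8,9} for the 13 down — contradiction. If (2,1) = 9: then (2,3) would have to be in {1,2,4,5} for the 15 across but in {6,7,8,9} for the 15 down — contradiction. So (2,1) = 7.

7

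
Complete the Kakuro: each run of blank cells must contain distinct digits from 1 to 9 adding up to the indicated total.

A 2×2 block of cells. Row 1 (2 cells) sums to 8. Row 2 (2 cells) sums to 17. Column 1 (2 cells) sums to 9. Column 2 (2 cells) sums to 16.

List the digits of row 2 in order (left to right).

8 9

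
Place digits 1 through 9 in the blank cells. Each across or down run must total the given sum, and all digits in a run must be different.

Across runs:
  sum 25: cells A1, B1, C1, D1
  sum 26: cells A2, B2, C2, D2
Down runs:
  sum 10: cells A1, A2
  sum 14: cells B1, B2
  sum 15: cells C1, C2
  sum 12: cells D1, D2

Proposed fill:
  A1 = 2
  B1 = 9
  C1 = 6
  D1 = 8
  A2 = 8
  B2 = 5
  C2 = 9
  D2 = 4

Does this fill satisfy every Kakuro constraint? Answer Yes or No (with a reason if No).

Across: 2+9+6+8=25; 8+5+9+4=26. Down: 2+8=10; 9+5=14; 6+9=15; 8+4=12. No digit repeats within any run.

Yes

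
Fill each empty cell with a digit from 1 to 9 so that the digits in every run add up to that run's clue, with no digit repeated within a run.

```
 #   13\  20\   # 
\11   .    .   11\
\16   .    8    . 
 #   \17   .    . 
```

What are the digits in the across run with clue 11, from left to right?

8 3

17 in 2 cells must be {8,9}.
R3C2 = 9: the only remaining digit allowed by both the 17 across and the 20 down.
R3C3 = 17 − 9 = 8 completes the 17 across.
R1C2 = 20 − 17 = 3 completes the 20 down.
R2C3 = 11 − 8 = 3 completes the 11 down.
R1C1 = 11 − 3 = 8 completes the 11 across.
R2C1 = 16 − 11 = 5 completes the 16 across.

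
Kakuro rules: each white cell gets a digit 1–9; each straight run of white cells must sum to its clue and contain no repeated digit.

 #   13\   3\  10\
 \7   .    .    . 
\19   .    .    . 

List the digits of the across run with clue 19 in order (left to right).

7 in 3 cells must be {1,2,4}; 3 in 2 cells must be {1,2}.
The 7 across and the 13 down share only 4, so R1C1 = 4.
R2C1 = 13 − 4 = 9 completes the 13 down.
Given what's placed, R2C2 must be 2 to fit the 19 across and 3 down.
R2C3 = 19 − 11 = 8 completes the 19 across.
R1C2 = 3 − 2 = 1 completes the 3 down.
R1C3 = 7 − 5 = 2 completes the 7 across.

9 2 8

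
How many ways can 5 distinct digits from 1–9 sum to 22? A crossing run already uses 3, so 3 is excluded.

3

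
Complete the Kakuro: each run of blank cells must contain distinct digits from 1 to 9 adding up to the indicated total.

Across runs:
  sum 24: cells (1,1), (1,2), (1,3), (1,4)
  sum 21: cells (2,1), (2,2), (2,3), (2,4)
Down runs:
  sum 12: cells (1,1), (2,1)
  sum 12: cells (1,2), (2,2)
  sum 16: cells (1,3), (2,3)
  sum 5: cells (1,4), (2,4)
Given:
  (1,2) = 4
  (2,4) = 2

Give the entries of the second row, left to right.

4, 8, 7, 2

16 in 2 cells must be {7,9}.
(1,4) = 5 − 2 = 3 completes the 5 down.
(2,2) = 12 − 4 = 8 completes the 12 down.
(2,3) = 7: the only remaining digit allowed by both the 21 across and the 16 down.
(1,3) = 16 − 7 = 9 completes the 16 down.
(2,1) = 21 − 17 = 4 completes the 21 across.
(1,1) = 24 − 16 = 8 completes the 24 across.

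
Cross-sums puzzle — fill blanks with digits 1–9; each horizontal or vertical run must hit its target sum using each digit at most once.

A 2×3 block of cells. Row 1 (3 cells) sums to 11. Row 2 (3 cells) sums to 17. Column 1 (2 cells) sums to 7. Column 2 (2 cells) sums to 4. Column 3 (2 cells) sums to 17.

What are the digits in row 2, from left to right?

5, 3, 9

4 in 2 cells must be {1,3}; 17 in 2 cells must be {8,9}.
The 11 across and the 17 down share only 8, so (1,3) = 8.
(2,3) = 17 − 8 = 9 completes the 17 down.
Given what's placed, (1,2) must be 1 to fit the 11 across and 4 down.
(2,2) = 4 − 1 = 3 completes the 4 down.
(1,1) = 11 − 9 = 2 completes the 11 across.
(2,1) = 17 − 12 = 5 completes the 17 across.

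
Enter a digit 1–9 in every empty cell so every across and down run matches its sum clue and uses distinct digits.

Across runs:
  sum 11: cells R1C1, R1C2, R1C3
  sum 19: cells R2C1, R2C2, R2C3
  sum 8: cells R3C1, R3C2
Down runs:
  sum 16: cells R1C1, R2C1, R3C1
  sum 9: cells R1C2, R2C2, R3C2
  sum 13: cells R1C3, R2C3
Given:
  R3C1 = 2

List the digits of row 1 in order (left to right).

R3C2 = 8 − 2 = 6 completes the 8 across.
Given what's placed, R2C2 must be 2 to fit the 19 across and 9 down.
R1C2 = 9 − 8 = 1 completes the 9 down.
Nothing is forced directly, so branch on R1C1, whose candidates are 6 or 8. If R1C1 = 8: then R1C3 would have to be in {2} for the 11 across but in {4,5,6,7,8,9} for the 13 down — contradiction. So R1C1 = 6.
R1C3 = 11 − 7 = 4 completes the 11 across.
R2C1 = 16 − 8 = 8 completes the 16 down.
R2C3 = 19 − 10 = 9 completes the 19 across.

6, 1, 4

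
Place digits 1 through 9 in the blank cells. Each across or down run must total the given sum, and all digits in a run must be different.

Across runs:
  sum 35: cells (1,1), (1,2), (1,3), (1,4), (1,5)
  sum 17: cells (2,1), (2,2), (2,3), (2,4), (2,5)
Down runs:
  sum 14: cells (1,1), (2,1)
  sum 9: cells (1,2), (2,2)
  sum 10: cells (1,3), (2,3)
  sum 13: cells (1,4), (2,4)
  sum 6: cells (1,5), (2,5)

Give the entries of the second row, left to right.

5, 3, 2, 6, 1

35 in 5 cells must be {5,6,7,8,9}.
Only 5 fits (1,5) under both its across sum 35 and down sum 6.
(2,5) = 6 − 5 = 1 completes the 6 down.
Nothing is forced directly, so branch on (2,1), whose candidates are 5 or 6. If (2,1) = 6: that forces (1,1) = 8, (2,4) = 5, after which (1,4) would have to be in {6,7,9} for the 35 across but in {8} for the 13 down — contradiction. So (2,1) = 5.
(1,1) = 14 − 5 = 9 completes the 14 down.
(2,4) = 6: the only remaining digit allowed by both the 17 across and the 13 down.
(1,4) = 13 − 6 = 7 completes the 13 down.
Nothing is forced directly, so branch on (2,2), whose candidates are 2 or 3. If (2,2) = 2: then (1,2) would have to be in {6,8} for the 35 across but in {7} for the 9 down — contradiction. So (2,2) = 3.
(1,2) = 9 − 3 = 6 completes the 9 down.
(1,3) = 35 − 27 = 8 completes the 35 across.
(2,3) = 17 − 15 = 2 completes the 17 across.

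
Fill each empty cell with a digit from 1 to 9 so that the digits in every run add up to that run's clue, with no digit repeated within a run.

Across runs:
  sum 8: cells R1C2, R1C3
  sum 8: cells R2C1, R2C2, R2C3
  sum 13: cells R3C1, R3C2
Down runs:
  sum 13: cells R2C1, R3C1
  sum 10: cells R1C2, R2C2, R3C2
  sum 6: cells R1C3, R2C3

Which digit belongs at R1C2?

3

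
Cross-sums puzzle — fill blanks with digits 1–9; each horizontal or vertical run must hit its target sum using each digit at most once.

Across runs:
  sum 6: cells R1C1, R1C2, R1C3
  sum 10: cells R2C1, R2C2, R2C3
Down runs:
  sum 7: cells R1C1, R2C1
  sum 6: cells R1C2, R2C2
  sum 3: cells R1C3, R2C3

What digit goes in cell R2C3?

1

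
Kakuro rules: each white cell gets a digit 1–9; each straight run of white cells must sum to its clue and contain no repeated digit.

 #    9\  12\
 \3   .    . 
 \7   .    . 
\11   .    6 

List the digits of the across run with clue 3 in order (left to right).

1 2

3 in 2 cells must be {1,2}.
R3C1 = 11 − 6 = 5 completes the 11 across.
Given what's placed, R1C1 must be 1 to fit the 3 across and 9 down.
R1C2 = 3 − 1 = 2 completes the 3 across.
R2C1 = 9 − 6 = 3 completes the 9 down.
R2C2 = 7 − 3 = 4 completes the 7 across.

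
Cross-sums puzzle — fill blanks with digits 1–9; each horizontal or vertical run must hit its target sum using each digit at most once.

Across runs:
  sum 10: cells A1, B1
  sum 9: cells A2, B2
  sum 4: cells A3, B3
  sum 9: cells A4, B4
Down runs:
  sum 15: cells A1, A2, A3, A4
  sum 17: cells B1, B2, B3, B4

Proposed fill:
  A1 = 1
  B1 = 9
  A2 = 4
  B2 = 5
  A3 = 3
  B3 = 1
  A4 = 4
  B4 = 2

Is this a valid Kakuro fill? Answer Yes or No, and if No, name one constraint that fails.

No — the down run A1–A4 sums to 12, not 15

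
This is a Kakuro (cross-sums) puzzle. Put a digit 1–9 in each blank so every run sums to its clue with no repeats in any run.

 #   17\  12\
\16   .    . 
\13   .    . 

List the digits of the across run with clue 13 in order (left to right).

8 5

16 in 2 cells must be {7,9}; 17 in 2 cells must be {8,9}.
The 16 across and the 17 down share only 9, so R1C1 = 9.
R1C2 = 16 − 9 = 7 completes the 16 across.
R2C1 = 17 − 9 = 8 completes the 17 down.
R2C2 = 13 − 8 = 5 completes the 13 across.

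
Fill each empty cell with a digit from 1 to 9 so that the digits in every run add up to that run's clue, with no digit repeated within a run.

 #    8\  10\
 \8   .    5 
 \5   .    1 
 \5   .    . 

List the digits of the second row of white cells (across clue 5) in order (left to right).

4 1

R1C1 = 8 − 5 = 3 completes the 8 across.
R2C1 = 5 − 1 = 4 completes the 5 across.
R3C1 = 8 − 7 = 1 completes the 8 down.
R3C2 = 5 − 1 = 4 completes the 5 across.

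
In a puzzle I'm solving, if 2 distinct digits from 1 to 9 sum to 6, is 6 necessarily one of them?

No

Counterexample: {1,5} sums to 6 without using 6.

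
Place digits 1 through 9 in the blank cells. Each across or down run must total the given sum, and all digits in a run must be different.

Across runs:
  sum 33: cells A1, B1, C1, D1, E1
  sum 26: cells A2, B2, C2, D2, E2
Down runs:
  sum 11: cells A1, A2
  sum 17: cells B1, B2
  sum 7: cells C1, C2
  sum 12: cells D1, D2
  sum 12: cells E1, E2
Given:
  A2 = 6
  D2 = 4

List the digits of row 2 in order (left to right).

6, 8, 3, 4, 5

17 in 2 cells must be {8,9}.
A1 = 11 − 6 = 5 completes the 11 down.
C1 = 4: the only remaining digit allowed by both the 33 across and the 7 down.
D1 = 12 − 4 = 8 completes the 12 down.
C2 = 7 − 4 = 3 completes the 7 down.
B1 = 9: the only remaining digit allowed by both the 33 across and the 17 down.
E1 = 33 − 26 = 7 completes the 33 across.
B2 = 17 − 9 = 8 completes the 17 down.
E2 = 26 − 21 = 5 completes the 26 across.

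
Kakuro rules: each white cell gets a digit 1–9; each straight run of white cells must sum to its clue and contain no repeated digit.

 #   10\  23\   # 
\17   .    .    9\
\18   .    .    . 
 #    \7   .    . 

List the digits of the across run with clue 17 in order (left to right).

9, 8

17 in 2 cells must be {8,9}; 23 in 3 cells must be {6,8,9}.
The 7 across and the 23 down share only 6, so R3C2 = 6.
R3C3 = 7 − 6 = 1 completes the 7 across.
R2C3 = 9 − 1 = 8 completes the 9 down.
R2C2 = 9: the only remaining digit allowed by both the 18 across and the 23 down.
R1C2 = 23 − 15 = 8 completes the 23 down.
R2C1 = 18 − 17 = 1 completes the 18 across.
R1C1 = 17 − 8 = 9 completes the 17 across.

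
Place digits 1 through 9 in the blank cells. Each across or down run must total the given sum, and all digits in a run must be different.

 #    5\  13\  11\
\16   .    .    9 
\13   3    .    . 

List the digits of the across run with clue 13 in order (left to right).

3 8 2

R1C1 = 5 − 3 = 2 completes the 5 down.
R1C2 = 16 − 11 = 5 completes the 16 across.
R2C2 = 13 − 5 = 8 completes the 13 down.
R2C3 = 13 − 11 = 2 completes the 13 across.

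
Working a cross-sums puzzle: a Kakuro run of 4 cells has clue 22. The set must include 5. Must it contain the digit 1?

Counterexample: {2,5,6,9} sums to 22 under that restriction without using 1.

No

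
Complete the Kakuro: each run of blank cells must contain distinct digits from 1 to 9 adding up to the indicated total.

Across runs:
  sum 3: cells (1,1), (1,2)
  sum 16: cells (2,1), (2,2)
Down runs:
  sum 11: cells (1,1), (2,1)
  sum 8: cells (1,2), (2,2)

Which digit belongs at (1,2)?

1

3 in 2 cells must be {1,2}; 16 in 2 cells must be {7,9}.
The 3 across and the 11 down share only 2, so (1,1) = 2.
(1,2) = 3 − 2 = 1 completes the 3 across.
(2,1) = 11 − 2 = 9 completes the 11 down.
(2,2) = 16 − 9 = 7 completes the 16 across.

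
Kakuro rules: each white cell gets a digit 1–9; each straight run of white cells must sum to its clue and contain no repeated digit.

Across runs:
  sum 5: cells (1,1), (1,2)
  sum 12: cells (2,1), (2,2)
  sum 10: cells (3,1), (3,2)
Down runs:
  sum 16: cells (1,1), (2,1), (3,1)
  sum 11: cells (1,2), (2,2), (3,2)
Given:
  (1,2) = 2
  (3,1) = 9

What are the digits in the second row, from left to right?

(1,1) = 5 − 2 = 3 completes the 5 across.
(2,1) = 16 − 12 = 4 completes the 16 down.
(2,2) = 12 − 4 = 8 completes the 12 across.
(3,2) = 10 − 9 = 1 completes the 10 across.

4, 8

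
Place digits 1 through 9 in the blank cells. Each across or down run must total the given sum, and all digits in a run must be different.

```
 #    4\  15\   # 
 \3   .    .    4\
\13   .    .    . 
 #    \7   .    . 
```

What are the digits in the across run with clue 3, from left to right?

1 2

3 in 2 cells must be {1,2}; 4 in 2 cells must be {1,3}.
The 3 across and the 4 down share only 1, so R1C1 = 1.
R1C2 = 3 − 1 = 2 completes the 3 across.
R2C1 = 4 − 1 = 3 completes the 4 down.
R2C3 = 1: the only remaining digit allowed by both the 13 across and the 4 down.
R3C3 = 4 − 1 = 3 completes the 4 down.
R2C2 = 13 − 4 = 9 completes the 13 across.
R3C2 = 7 − 3 = 4 completes the 7 across.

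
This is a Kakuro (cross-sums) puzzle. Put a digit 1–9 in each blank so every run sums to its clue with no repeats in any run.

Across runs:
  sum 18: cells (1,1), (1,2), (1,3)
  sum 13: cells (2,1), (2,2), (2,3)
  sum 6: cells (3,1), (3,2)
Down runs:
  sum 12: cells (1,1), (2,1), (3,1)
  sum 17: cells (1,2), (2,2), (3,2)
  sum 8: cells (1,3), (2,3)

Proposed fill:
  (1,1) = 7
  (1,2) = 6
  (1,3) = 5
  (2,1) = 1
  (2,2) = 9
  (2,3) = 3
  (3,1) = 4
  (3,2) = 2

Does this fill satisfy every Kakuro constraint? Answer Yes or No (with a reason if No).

Yes

Across: 7+6+5=18; 1+9+3=13; 4+2=6. Down: 7+1+4=12; 6+9+2=17; 5+3=8. No digit repeats within any run.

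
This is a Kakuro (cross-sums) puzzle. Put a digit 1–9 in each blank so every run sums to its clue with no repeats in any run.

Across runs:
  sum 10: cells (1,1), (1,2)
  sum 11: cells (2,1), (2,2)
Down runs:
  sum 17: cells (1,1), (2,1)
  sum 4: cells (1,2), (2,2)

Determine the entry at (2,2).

17 in 2 cells must be {8,9}; 4 in 2 cells must be {1,3}.
The 11 across and the 4 down share only 3, so (2,2) = 3.
(1,2) = 4 − 3 = 1 completes the 4 down.
(2,1) = 11 − 3 = 8 completes the 11 across.
(1,1) = 10 − 1 = 9 completes the 10 across.

3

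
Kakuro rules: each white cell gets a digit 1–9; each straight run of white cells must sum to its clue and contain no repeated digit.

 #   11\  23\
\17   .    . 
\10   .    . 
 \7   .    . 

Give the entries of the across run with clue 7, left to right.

17 in 2 cells must be {8,9}; 23 in 3 cells must be {6,8,9}.
The 17 across and the 11 down share only 8, so R1C1 = 8.
R1C2 = 17 − 8 = 9 completes the 17 across.
Given what's placed, R3C2 must be 6 to fit the 7 across and 23 down.
R2C2 = 23 − 15 = 8 completes the 23 down.
R3C1 = 7 − 6 = 1 completes the 7 across.
R2C1 = 10 − 8 = 2 completes the 10 across.

1 6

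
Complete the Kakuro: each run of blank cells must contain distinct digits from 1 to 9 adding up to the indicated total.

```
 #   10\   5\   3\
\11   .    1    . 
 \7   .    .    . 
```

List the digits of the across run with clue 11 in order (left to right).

7 in 3 cells must be {1,2,4}; 3 in 2 cells must be {1,2}.
R1C3 = 2: the only remaining digit allowed by both the 11 across and the 3 down.
R2C2 = 5 − 1 = 4 completes the 5 down.
R2C3 = 3 − 2 = 1 completes the 3 down.
R1C1 = 11 − 3 = 8 completes the 11 across.
R2C1 = 7 − 5 = 2 completes the 7 across.

8 1 2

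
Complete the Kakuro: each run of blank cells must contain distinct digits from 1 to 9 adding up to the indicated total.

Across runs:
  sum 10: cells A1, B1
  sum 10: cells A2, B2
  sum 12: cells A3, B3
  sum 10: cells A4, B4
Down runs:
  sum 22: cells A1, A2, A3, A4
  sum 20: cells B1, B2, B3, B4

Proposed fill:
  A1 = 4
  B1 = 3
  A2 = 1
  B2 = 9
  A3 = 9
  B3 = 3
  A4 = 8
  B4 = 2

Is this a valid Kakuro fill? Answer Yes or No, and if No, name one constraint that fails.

No — the down run B1–B4 sums to 17, not 20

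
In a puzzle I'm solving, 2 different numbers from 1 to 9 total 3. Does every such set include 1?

The only way to make 3 from 2 distinct digits is {1,2}, which contains 1.

Yes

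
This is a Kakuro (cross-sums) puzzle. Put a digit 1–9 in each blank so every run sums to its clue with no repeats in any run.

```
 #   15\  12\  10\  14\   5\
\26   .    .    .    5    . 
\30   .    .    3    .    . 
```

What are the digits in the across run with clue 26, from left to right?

9 4 7 5 1

R1C3 = 10 − 3 = 7 completes the 10 down.
R2C4 = 14 − 5 = 9 completes the 14 down.
Given what's placed, R2C5 must be 4 to fit the 30 across and 5 down.
R1C5 = 5 − 4 = 1 completes the 5 down.
Given what's placed, R2C2 must be 8 to fit the 30 across and 12 down.
Given what's placed, R1C1 must be 9 to fit the 26 across and 15 down.
R1C2 = 26 − 22 = 4 completes the 26 across.
R2C1 = 30 − 24 = 6 completes the 30 across.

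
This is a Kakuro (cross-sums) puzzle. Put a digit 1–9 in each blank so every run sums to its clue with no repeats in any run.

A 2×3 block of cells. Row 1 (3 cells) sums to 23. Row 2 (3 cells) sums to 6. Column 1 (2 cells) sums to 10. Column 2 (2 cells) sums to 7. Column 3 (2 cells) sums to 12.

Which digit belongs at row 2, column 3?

3

23 in 3 cells must be {6,8,9}; 6 in 3 cells must be {1,2,3}.
The 23 across and the 7 down share only 6, so (1,2) = 6.
(2,2) = 7 − 6 = 1 completes the 7 down.
Given what's placed, (2,3) must be 3 to fit the 6 across and 12 down.
(1,3) = 12 − 3 = 9 completes the 12 down.
(2,1) = 6 − 4 = 2 completes the 6 across.
(1,1) = 23 − 15 = 8 completes the 23 across.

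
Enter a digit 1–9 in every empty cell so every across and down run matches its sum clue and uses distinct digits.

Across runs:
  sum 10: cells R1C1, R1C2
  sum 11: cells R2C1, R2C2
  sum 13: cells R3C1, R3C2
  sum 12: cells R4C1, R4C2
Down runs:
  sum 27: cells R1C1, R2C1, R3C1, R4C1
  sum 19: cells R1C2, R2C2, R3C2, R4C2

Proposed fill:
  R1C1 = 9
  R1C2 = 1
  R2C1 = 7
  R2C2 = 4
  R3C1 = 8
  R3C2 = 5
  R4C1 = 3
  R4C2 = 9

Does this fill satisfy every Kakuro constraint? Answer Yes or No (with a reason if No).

Yes

Across: 9+1=10; 7+4=11; 8+5=13; 3+9=12. Down: 9+7+8+3=27; 1+4+5+9=19. No digit repeats within any run.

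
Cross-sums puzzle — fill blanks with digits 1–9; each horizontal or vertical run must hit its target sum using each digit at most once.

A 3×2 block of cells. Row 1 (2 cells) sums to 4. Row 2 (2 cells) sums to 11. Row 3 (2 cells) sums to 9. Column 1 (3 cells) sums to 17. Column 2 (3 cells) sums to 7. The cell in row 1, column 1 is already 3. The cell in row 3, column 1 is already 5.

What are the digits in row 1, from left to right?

4 in 2 cells must be {1,3}; 7 in 3 cells must be {1,2,4}.
(1,2) = 4 − 3 = 1 completes the 4 across.
(2,1) = 17 − 8 = 9 completes the 17 down.
(2,2) = 11 − 9 = 2 completes the 11 across.
(3,2) = 9 − 5 = 4 completes the 9 across.

3, 1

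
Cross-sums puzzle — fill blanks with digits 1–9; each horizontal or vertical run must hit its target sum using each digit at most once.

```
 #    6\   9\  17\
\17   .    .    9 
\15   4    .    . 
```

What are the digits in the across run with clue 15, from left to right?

17 in 2 cells must be {8,9}.
R1C1 = 6 − 4 = 2 completes the 6 down.
R1C2 = 17 − 11 = 6 completes the 17 across.
R2C2 = 9 − 6 = 3 completes the 9 down.
R2C3 = 15 − 7 = 8 completes the 15 across.

4, 3, 8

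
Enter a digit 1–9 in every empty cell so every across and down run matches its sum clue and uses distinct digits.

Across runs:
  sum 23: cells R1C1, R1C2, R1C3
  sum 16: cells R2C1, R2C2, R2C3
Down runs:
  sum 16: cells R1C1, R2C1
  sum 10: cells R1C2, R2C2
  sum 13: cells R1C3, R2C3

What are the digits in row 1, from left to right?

9, 6, 8

23 in 3 cells must be {6,8,9}; 16 in 2 cells must be {7,9}.
The 23 across and the 16 down share only 9, so R1C1 = 9.
R2C1 = 16 − 9 = 7 completes the 16 down.
Nothing is forced directly, so branch on R1C2, whose candidates are 6 or 8. If R1C2 = 8: that forces R1C3 = 6, after which R2C2 would have to be in {1,3,4,5,6,8} for the 16 across but in {2} for the 10 down — contradiction. So R1C2 = 6.
R1C3 = 23 − 15 = 8 completes the 23 across.
R2C2 = 10 − 6 = 4 completes the 10 down.
R2C3 = 16 − 11 = 5 completes the 16 across.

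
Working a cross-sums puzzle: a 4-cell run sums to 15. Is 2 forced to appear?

Counterexample: {1,3,4,7} sums to 15 without using 2.

No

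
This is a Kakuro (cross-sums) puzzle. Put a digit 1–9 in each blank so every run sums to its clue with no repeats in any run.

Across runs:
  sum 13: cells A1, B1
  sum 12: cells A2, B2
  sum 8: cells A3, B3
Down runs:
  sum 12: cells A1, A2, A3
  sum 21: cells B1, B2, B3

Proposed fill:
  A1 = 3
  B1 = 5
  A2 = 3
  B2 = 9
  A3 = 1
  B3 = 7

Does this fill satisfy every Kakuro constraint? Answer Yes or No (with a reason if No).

No — the across run A1–B1 sums to 8, not 13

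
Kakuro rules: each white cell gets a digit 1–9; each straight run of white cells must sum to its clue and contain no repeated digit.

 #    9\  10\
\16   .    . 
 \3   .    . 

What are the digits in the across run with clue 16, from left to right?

7 9

16 in 2 cells must be {7,9}; 3 in 2 cells must be {1,2}.
The 16 across and the 9 down share only 7, so R1C1 = 7.
R1C2 = 16 − 7 = 9 completes the 16 across.
R2C1 = 9 − 7 = 2 completes the 9 down.
R2C2 = 3 − 2 = 1 completes the 3 across.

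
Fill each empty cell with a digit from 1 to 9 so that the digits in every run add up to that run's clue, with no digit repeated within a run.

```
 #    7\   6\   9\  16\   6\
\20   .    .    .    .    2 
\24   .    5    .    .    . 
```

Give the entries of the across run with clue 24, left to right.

16 in 2 cells must be {7,9}.
R1C2 = 6 − 5 = 1 completes the 6 down.
R2C5 = 6 − 2 = 4 completes the 6 down.
R2C4 = 7: the only remaining digit allowed by both the 24 across and the 16 down.
R1C4 = 16 − 7 = 9 completes the 16 down.
No cell is forced outright now. R2C1 can only be 2 or 6 (the digits allowed by both its 24 across and its 7 down). If R2C1 = 6: then R1C1 would have to be in {3,5} for the 20 across but in {1} for the 7 down — contradiction. So R2C1 = 2.
R1C1 = 7 − 2 = 5 completes the 7 down.
R1C3 = 20 − 17 = 3 completes the 20 across.
R2C3 = 24 − 18 = 6 completes the 24 across.

2, 5, 6, 7, 4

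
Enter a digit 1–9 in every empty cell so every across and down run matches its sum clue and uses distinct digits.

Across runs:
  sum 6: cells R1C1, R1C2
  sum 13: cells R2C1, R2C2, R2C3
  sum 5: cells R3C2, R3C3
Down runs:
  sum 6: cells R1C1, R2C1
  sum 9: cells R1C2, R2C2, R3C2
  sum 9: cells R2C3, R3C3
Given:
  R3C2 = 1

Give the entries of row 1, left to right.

R3C3 = 5 − 1 = 4 completes the 5 across.
R2C3 = 9 − 4 = 5 completes the 9 down.
No cell is forced outright now. R2C2 can only be 2 or 6 (the digits allowed by both its 13 across and its 9 down). If R2C2 = 2: then R1C2 would have to be in {1,2,4,5} for the 6 across but in {6} for the 9 down — contradiction. So R2C2 = 6.
R1C2 = 9 − 7 = 2 completes the 9 down.
R2C1 = 13 − 11 = 2 completes the 13 across.
R1C1 = 6 − 2 = 4 completes the 6 across.

4 2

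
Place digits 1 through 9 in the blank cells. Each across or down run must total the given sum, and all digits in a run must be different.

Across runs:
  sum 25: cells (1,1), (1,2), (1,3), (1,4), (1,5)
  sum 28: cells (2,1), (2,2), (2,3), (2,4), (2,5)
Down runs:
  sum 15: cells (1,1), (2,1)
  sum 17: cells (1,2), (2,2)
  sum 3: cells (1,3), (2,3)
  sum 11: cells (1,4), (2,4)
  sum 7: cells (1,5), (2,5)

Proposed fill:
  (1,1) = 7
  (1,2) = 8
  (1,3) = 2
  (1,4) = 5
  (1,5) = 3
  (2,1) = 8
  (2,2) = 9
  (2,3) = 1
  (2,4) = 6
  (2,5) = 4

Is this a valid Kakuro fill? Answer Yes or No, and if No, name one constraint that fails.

Yes

Across: 7+8+2+5+3=25; 8+9+1+6+4=28. Down: 7+8=15; 8+9=17; 2+1=3; 5+6=11; 3+4=7. No digit repeats within any run.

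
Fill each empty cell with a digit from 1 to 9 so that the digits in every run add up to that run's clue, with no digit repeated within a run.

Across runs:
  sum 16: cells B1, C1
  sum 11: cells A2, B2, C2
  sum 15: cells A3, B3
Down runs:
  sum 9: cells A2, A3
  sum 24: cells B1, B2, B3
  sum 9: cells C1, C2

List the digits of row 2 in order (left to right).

16 in 2 cells must be {7,9}; 24 in 3 cells must be {7,8,9}.
The 16 across and the 9 down share only 7, so C1 = 7.
C2 = 9 − 7 = 2 completes the 9 down.
B1 = 16 − 7 = 9 completes the 16 across.
B2 = 8: the only remaining digit allowed by both the 11 across and the 24 down.
B3 = 24 − 17 = 7 completes the 24 down.
A2 = 11 − 10 = 1 completes the 11 across.
A3 = 15 − 7 = 8 completes the 15 across.

1, 8, 2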